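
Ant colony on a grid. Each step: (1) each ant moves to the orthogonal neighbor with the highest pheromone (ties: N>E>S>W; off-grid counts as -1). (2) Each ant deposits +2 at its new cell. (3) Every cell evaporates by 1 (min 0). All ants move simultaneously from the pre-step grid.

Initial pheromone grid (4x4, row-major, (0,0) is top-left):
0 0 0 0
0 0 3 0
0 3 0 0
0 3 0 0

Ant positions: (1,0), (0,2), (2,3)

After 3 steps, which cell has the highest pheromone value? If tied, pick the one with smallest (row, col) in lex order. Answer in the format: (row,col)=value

Step 1: ant0:(1,0)->N->(0,0) | ant1:(0,2)->S->(1,2) | ant2:(2,3)->N->(1,3)
  grid max=4 at (1,2)
Step 2: ant0:(0,0)->E->(0,1) | ant1:(1,2)->E->(1,3) | ant2:(1,3)->W->(1,2)
  grid max=5 at (1,2)
Step 3: ant0:(0,1)->E->(0,2) | ant1:(1,3)->W->(1,2) | ant2:(1,2)->E->(1,3)
  grid max=6 at (1,2)
Final grid:
  0 0 1 0
  0 0 6 3
  0 0 0 0
  0 0 0 0
Max pheromone 6 at (1,2)

Answer: (1,2)=6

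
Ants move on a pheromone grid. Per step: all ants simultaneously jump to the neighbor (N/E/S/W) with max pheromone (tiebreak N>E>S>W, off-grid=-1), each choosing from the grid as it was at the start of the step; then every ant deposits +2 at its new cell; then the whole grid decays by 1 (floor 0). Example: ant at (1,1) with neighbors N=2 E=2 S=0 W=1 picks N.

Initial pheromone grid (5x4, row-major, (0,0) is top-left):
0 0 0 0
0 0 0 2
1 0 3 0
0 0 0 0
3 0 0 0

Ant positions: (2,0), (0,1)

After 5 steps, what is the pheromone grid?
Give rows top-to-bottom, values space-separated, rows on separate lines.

After step 1: ants at (1,0),(0,2)
  0 0 1 0
  1 0 0 1
  0 0 2 0
  0 0 0 0
  2 0 0 0
After step 2: ants at (0,0),(0,3)
  1 0 0 1
  0 0 0 0
  0 0 1 0
  0 0 0 0
  1 0 0 0
After step 3: ants at (0,1),(1,3)
  0 1 0 0
  0 0 0 1
  0 0 0 0
  0 0 0 0
  0 0 0 0
After step 4: ants at (0,2),(0,3)
  0 0 1 1
  0 0 0 0
  0 0 0 0
  0 0 0 0
  0 0 0 0
After step 5: ants at (0,3),(0,2)
  0 0 2 2
  0 0 0 0
  0 0 0 0
  0 0 0 0
  0 0 0 0

0 0 2 2
0 0 0 0
0 0 0 0
0 0 0 0
0 0 0 0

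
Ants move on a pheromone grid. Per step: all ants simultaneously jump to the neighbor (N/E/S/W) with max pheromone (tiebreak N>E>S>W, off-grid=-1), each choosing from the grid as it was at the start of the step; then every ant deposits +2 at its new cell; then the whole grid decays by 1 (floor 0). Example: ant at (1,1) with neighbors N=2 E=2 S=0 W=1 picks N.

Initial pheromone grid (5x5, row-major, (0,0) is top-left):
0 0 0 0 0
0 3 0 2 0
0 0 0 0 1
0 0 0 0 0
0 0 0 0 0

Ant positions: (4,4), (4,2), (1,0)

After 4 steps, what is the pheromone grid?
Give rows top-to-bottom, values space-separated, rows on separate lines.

After step 1: ants at (3,4),(3,2),(1,1)
  0 0 0 0 0
  0 4 0 1 0
  0 0 0 0 0
  0 0 1 0 1
  0 0 0 0 0
After step 2: ants at (2,4),(2,2),(0,1)
  0 1 0 0 0
  0 3 0 0 0
  0 0 1 0 1
  0 0 0 0 0
  0 0 0 0 0
After step 3: ants at (1,4),(1,2),(1,1)
  0 0 0 0 0
  0 4 1 0 1
  0 0 0 0 0
  0 0 0 0 0
  0 0 0 0 0
After step 4: ants at (0,4),(1,1),(1,2)
  0 0 0 0 1
  0 5 2 0 0
  0 0 0 0 0
  0 0 0 0 0
  0 0 0 0 0

0 0 0 0 1
0 5 2 0 0
0 0 0 0 0
0 0 0 0 0
0 0 0 0 0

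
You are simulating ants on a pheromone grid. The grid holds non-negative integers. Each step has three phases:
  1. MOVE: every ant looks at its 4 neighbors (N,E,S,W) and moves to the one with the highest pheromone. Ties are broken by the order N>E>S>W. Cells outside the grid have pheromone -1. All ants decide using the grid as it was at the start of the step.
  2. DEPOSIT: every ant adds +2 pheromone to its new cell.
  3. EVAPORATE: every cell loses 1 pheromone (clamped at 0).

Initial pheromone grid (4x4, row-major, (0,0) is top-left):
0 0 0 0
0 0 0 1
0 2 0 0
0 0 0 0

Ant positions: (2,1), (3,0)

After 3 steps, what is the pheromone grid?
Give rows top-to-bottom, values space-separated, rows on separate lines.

After step 1: ants at (1,1),(2,0)
  0 0 0 0
  0 1 0 0
  1 1 0 0
  0 0 0 0
After step 2: ants at (2,1),(2,1)
  0 0 0 0
  0 0 0 0
  0 4 0 0
  0 0 0 0
After step 3: ants at (1,1),(1,1)
  0 0 0 0
  0 3 0 0
  0 3 0 0
  0 0 0 0

0 0 0 0
0 3 0 0
0 3 0 0
0 0 0 0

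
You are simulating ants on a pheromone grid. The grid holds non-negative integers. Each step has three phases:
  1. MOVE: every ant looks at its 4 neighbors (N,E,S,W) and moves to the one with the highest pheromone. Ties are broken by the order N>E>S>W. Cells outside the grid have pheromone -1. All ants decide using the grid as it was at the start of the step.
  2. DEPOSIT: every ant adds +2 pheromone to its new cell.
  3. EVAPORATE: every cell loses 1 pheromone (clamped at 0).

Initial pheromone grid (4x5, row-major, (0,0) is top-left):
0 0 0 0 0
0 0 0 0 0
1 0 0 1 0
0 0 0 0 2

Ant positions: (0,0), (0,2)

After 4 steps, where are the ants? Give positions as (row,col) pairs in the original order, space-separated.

Step 1: ant0:(0,0)->E->(0,1) | ant1:(0,2)->E->(0,3)
  grid max=1 at (0,1)
Step 2: ant0:(0,1)->E->(0,2) | ant1:(0,3)->E->(0,4)
  grid max=1 at (0,2)
Step 3: ant0:(0,2)->E->(0,3) | ant1:(0,4)->S->(1,4)
  grid max=1 at (0,3)
Step 4: ant0:(0,3)->E->(0,4) | ant1:(1,4)->N->(0,4)
  grid max=3 at (0,4)

(0,4) (0,4)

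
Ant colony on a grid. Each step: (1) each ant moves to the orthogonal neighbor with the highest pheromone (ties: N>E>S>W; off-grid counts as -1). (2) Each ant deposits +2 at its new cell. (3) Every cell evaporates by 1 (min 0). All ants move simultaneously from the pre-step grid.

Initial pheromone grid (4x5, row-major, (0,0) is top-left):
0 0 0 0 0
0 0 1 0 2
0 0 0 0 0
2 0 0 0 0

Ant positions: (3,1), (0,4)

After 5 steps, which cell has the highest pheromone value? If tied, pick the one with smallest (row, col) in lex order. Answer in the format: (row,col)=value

Step 1: ant0:(3,1)->W->(3,0) | ant1:(0,4)->S->(1,4)
  grid max=3 at (1,4)
Step 2: ant0:(3,0)->N->(2,0) | ant1:(1,4)->N->(0,4)
  grid max=2 at (1,4)
Step 3: ant0:(2,0)->S->(3,0) | ant1:(0,4)->S->(1,4)
  grid max=3 at (1,4)
Step 4: ant0:(3,0)->N->(2,0) | ant1:(1,4)->N->(0,4)
  grid max=2 at (1,4)
Step 5: ant0:(2,0)->S->(3,0) | ant1:(0,4)->S->(1,4)
  grid max=3 at (1,4)
Final grid:
  0 0 0 0 0
  0 0 0 0 3
  0 0 0 0 0
  3 0 0 0 0
Max pheromone 3 at (1,4)

Answer: (1,4)=3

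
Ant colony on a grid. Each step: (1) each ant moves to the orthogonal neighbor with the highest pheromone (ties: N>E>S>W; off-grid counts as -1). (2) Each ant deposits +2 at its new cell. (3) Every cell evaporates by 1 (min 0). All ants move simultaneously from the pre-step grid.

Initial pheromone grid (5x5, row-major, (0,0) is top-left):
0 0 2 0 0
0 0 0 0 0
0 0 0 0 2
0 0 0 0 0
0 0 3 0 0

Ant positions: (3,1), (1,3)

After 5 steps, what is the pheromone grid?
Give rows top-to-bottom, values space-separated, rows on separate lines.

After step 1: ants at (2,1),(0,3)
  0 0 1 1 0
  0 0 0 0 0
  0 1 0 0 1
  0 0 0 0 0
  0 0 2 0 0
After step 2: ants at (1,1),(0,2)
  0 0 2 0 0
  0 1 0 0 0
  0 0 0 0 0
  0 0 0 0 0
  0 0 1 0 0
After step 3: ants at (0,1),(0,3)
  0 1 1 1 0
  0 0 0 0 0
  0 0 0 0 0
  0 0 0 0 0
  0 0 0 0 0
After step 4: ants at (0,2),(0,2)
  0 0 4 0 0
  0 0 0 0 0
  0 0 0 0 0
  0 0 0 0 0
  0 0 0 0 0
After step 5: ants at (0,3),(0,3)
  0 0 3 3 0
  0 0 0 0 0
  0 0 0 0 0
  0 0 0 0 0
  0 0 0 0 0

0 0 3 3 0
0 0 0 0 0
0 0 0 0 0
0 0 0 0 0
0 0 0 0 0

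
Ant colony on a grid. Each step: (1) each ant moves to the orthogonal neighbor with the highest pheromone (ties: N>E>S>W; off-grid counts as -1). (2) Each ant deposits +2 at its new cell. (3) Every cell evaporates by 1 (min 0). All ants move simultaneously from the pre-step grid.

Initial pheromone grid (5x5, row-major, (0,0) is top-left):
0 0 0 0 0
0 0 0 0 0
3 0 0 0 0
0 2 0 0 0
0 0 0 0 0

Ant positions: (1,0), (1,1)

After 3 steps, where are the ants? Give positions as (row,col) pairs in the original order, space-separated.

Step 1: ant0:(1,0)->S->(2,0) | ant1:(1,1)->N->(0,1)
  grid max=4 at (2,0)
Step 2: ant0:(2,0)->N->(1,0) | ant1:(0,1)->E->(0,2)
  grid max=3 at (2,0)
Step 3: ant0:(1,0)->S->(2,0) | ant1:(0,2)->E->(0,3)
  grid max=4 at (2,0)

(2,0) (0,3)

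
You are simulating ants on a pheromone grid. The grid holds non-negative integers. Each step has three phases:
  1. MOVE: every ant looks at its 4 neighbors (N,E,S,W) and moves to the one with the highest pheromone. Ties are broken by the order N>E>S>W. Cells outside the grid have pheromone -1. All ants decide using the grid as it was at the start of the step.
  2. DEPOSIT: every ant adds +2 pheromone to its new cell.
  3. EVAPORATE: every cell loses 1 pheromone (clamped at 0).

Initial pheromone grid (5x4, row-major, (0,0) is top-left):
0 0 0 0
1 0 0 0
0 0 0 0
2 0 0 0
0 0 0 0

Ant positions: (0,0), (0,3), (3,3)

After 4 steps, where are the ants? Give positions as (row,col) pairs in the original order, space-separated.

Step 1: ant0:(0,0)->S->(1,0) | ant1:(0,3)->S->(1,3) | ant2:(3,3)->N->(2,3)
  grid max=2 at (1,0)
Step 2: ant0:(1,0)->N->(0,0) | ant1:(1,3)->S->(2,3) | ant2:(2,3)->N->(1,3)
  grid max=2 at (1,3)
Step 3: ant0:(0,0)->S->(1,0) | ant1:(2,3)->N->(1,3) | ant2:(1,3)->S->(2,3)
  grid max=3 at (1,3)
Step 4: ant0:(1,0)->N->(0,0) | ant1:(1,3)->S->(2,3) | ant2:(2,3)->N->(1,3)
  grid max=4 at (1,3)

(0,0) (2,3) (1,3)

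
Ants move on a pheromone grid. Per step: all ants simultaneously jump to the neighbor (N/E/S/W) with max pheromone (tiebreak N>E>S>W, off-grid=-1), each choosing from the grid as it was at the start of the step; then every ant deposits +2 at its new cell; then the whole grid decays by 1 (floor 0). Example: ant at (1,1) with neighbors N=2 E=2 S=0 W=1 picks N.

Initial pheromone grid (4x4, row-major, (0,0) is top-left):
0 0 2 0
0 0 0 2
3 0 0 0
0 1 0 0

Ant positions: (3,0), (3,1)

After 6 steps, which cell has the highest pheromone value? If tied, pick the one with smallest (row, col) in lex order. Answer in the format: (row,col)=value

Answer: (2,0)=9

Derivation:
Step 1: ant0:(3,0)->N->(2,0) | ant1:(3,1)->N->(2,1)
  grid max=4 at (2,0)
Step 2: ant0:(2,0)->E->(2,1) | ant1:(2,1)->W->(2,0)
  grid max=5 at (2,0)
Step 3: ant0:(2,1)->W->(2,0) | ant1:(2,0)->E->(2,1)
  grid max=6 at (2,0)
Step 4: ant0:(2,0)->E->(2,1) | ant1:(2,1)->W->(2,0)
  grid max=7 at (2,0)
Step 5: ant0:(2,1)->W->(2,0) | ant1:(2,0)->E->(2,1)
  grid max=8 at (2,0)
Step 6: ant0:(2,0)->E->(2,1) | ant1:(2,1)->W->(2,0)
  grid max=9 at (2,0)
Final grid:
  0 0 0 0
  0 0 0 0
  9 6 0 0
  0 0 0 0
Max pheromone 9 at (2,0)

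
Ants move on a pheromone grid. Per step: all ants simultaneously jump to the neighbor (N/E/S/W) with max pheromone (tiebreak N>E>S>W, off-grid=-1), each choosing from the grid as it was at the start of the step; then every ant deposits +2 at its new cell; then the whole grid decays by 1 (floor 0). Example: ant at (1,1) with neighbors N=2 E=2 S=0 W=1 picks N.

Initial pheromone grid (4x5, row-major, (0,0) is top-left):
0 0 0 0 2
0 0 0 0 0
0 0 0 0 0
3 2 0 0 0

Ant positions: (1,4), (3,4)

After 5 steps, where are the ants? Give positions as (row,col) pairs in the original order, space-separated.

Step 1: ant0:(1,4)->N->(0,4) | ant1:(3,4)->N->(2,4)
  grid max=3 at (0,4)
Step 2: ant0:(0,4)->S->(1,4) | ant1:(2,4)->N->(1,4)
  grid max=3 at (1,4)
Step 3: ant0:(1,4)->N->(0,4) | ant1:(1,4)->N->(0,4)
  grid max=5 at (0,4)
Step 4: ant0:(0,4)->S->(1,4) | ant1:(0,4)->S->(1,4)
  grid max=5 at (1,4)
Step 5: ant0:(1,4)->N->(0,4) | ant1:(1,4)->N->(0,4)
  grid max=7 at (0,4)

(0,4) (0,4)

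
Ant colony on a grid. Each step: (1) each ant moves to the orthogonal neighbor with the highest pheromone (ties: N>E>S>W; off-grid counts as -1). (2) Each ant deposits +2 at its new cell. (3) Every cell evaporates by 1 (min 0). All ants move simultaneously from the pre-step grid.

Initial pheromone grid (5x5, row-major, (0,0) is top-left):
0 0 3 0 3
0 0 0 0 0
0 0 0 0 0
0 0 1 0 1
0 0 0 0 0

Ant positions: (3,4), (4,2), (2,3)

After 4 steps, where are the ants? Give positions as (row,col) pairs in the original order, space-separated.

Step 1: ant0:(3,4)->N->(2,4) | ant1:(4,2)->N->(3,2) | ant2:(2,3)->N->(1,3)
  grid max=2 at (0,2)
Step 2: ant0:(2,4)->N->(1,4) | ant1:(3,2)->N->(2,2) | ant2:(1,3)->N->(0,3)
  grid max=1 at (0,2)
Step 3: ant0:(1,4)->N->(0,4) | ant1:(2,2)->S->(3,2) | ant2:(0,3)->E->(0,4)
  grid max=4 at (0,4)
Step 4: ant0:(0,4)->S->(1,4) | ant1:(3,2)->N->(2,2) | ant2:(0,4)->S->(1,4)
  grid max=3 at (0,4)

(1,4) (2,2) (1,4)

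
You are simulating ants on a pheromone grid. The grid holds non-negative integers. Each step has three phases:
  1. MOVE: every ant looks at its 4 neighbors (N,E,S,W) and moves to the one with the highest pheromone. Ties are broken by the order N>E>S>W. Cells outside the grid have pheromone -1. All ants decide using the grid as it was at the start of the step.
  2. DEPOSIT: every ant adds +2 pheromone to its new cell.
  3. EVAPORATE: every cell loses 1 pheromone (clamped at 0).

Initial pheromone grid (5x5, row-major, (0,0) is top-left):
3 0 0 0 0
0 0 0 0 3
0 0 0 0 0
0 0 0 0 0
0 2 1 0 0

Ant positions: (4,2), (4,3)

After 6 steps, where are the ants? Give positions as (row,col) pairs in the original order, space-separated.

Step 1: ant0:(4,2)->W->(4,1) | ant1:(4,3)->W->(4,2)
  grid max=3 at (4,1)
Step 2: ant0:(4,1)->E->(4,2) | ant1:(4,2)->W->(4,1)
  grid max=4 at (4,1)
Step 3: ant0:(4,2)->W->(4,1) | ant1:(4,1)->E->(4,2)
  grid max=5 at (4,1)
Step 4: ant0:(4,1)->E->(4,2) | ant1:(4,2)->W->(4,1)
  grid max=6 at (4,1)
Step 5: ant0:(4,2)->W->(4,1) | ant1:(4,1)->E->(4,2)
  grid max=7 at (4,1)
Step 6: ant0:(4,1)->E->(4,2) | ant1:(4,2)->W->(4,1)
  grid max=8 at (4,1)

(4,2) (4,1)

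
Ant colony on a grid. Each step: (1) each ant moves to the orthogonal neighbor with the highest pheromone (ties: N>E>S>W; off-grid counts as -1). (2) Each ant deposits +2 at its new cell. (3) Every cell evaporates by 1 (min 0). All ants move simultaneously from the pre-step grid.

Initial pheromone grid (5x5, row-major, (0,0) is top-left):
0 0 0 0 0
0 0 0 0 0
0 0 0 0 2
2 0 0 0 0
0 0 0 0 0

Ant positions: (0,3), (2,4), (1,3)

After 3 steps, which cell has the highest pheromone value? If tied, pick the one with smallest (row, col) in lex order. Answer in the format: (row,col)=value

Step 1: ant0:(0,3)->E->(0,4) | ant1:(2,4)->N->(1,4) | ant2:(1,3)->N->(0,3)
  grid max=1 at (0,3)
Step 2: ant0:(0,4)->S->(1,4) | ant1:(1,4)->N->(0,4) | ant2:(0,3)->E->(0,4)
  grid max=4 at (0,4)
Step 3: ant0:(1,4)->N->(0,4) | ant1:(0,4)->S->(1,4) | ant2:(0,4)->S->(1,4)
  grid max=5 at (0,4)
Final grid:
  0 0 0 0 5
  0 0 0 0 5
  0 0 0 0 0
  0 0 0 0 0
  0 0 0 0 0
Max pheromone 5 at (0,4)

Answer: (0,4)=5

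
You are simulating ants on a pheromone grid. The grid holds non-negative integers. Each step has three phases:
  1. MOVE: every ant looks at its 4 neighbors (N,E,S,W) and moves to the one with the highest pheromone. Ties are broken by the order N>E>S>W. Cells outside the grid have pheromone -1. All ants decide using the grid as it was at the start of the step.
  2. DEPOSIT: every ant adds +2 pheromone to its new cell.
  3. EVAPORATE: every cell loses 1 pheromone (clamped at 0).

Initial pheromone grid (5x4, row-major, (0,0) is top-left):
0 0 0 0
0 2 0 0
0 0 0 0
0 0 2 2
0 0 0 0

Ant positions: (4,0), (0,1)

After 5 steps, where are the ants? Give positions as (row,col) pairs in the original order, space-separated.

Step 1: ant0:(4,0)->N->(3,0) | ant1:(0,1)->S->(1,1)
  grid max=3 at (1,1)
Step 2: ant0:(3,0)->N->(2,0) | ant1:(1,1)->N->(0,1)
  grid max=2 at (1,1)
Step 3: ant0:(2,0)->N->(1,0) | ant1:(0,1)->S->(1,1)
  grid max=3 at (1,1)
Step 4: ant0:(1,0)->E->(1,1) | ant1:(1,1)->W->(1,0)
  grid max=4 at (1,1)
Step 5: ant0:(1,1)->W->(1,0) | ant1:(1,0)->E->(1,1)
  grid max=5 at (1,1)

(1,0) (1,1)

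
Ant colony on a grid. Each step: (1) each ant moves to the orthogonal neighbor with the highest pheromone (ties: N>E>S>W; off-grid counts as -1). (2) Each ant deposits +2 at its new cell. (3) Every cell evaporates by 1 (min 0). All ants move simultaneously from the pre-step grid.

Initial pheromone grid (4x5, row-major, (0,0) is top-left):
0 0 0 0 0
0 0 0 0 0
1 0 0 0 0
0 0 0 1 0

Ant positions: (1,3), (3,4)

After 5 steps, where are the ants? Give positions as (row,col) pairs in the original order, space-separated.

Step 1: ant0:(1,3)->N->(0,3) | ant1:(3,4)->W->(3,3)
  grid max=2 at (3,3)
Step 2: ant0:(0,3)->E->(0,4) | ant1:(3,3)->N->(2,3)
  grid max=1 at (0,4)
Step 3: ant0:(0,4)->S->(1,4) | ant1:(2,3)->S->(3,3)
  grid max=2 at (3,3)
Step 4: ant0:(1,4)->N->(0,4) | ant1:(3,3)->N->(2,3)
  grid max=1 at (0,4)
Step 5: ant0:(0,4)->S->(1,4) | ant1:(2,3)->S->(3,3)
  grid max=2 at (3,3)

(1,4) (3,3)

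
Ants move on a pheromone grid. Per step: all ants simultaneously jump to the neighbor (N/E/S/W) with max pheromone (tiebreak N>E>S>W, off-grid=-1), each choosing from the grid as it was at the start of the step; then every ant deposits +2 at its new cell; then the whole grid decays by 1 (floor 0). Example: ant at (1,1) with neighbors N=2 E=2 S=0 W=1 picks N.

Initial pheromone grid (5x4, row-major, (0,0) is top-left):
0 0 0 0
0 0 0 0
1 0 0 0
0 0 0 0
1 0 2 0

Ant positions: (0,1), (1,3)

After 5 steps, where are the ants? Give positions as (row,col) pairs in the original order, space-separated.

Step 1: ant0:(0,1)->E->(0,2) | ant1:(1,3)->N->(0,3)
  grid max=1 at (0,2)
Step 2: ant0:(0,2)->E->(0,3) | ant1:(0,3)->W->(0,2)
  grid max=2 at (0,2)
Step 3: ant0:(0,3)->W->(0,2) | ant1:(0,2)->E->(0,3)
  grid max=3 at (0,2)
Step 4: ant0:(0,2)->E->(0,3) | ant1:(0,3)->W->(0,2)
  grid max=4 at (0,2)
Step 5: ant0:(0,3)->W->(0,2) | ant1:(0,2)->E->(0,3)
  grid max=5 at (0,2)

(0,2) (0,3)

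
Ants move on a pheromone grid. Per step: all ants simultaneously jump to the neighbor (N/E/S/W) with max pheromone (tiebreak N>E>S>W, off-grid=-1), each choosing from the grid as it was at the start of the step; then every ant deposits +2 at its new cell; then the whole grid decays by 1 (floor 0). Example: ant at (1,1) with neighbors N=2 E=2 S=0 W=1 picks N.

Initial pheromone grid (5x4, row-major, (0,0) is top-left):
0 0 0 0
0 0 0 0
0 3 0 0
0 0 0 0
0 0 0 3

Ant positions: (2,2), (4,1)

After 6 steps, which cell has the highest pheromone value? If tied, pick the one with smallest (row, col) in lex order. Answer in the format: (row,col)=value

Answer: (2,1)=9

Derivation:
Step 1: ant0:(2,2)->W->(2,1) | ant1:(4,1)->N->(3,1)
  grid max=4 at (2,1)
Step 2: ant0:(2,1)->S->(3,1) | ant1:(3,1)->N->(2,1)
  grid max=5 at (2,1)
Step 3: ant0:(3,1)->N->(2,1) | ant1:(2,1)->S->(3,1)
  grid max=6 at (2,1)
Step 4: ant0:(2,1)->S->(3,1) | ant1:(3,1)->N->(2,1)
  grid max=7 at (2,1)
Step 5: ant0:(3,1)->N->(2,1) | ant1:(2,1)->S->(3,1)
  grid max=8 at (2,1)
Step 6: ant0:(2,1)->S->(3,1) | ant1:(3,1)->N->(2,1)
  grid max=9 at (2,1)
Final grid:
  0 0 0 0
  0 0 0 0
  0 9 0 0
  0 6 0 0
  0 0 0 0
Max pheromone 9 at (2,1)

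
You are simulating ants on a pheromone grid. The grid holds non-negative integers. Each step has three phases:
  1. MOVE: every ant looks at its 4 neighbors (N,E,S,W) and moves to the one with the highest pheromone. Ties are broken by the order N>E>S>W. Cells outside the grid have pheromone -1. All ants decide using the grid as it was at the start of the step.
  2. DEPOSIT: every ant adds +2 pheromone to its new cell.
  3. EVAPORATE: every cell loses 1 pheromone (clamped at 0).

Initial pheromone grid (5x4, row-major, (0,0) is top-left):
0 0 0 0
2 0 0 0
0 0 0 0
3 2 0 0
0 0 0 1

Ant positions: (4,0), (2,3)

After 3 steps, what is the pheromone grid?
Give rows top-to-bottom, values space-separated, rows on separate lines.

After step 1: ants at (3,0),(1,3)
  0 0 0 0
  1 0 0 1
  0 0 0 0
  4 1 0 0
  0 0 0 0
After step 2: ants at (3,1),(0,3)
  0 0 0 1
  0 0 0 0
  0 0 0 0
  3 2 0 0
  0 0 0 0
After step 3: ants at (3,0),(1,3)
  0 0 0 0
  0 0 0 1
  0 0 0 0
  4 1 0 0
  0 0 0 0

0 0 0 0
0 0 0 1
0 0 0 0
4 1 0 0
0 0 0 0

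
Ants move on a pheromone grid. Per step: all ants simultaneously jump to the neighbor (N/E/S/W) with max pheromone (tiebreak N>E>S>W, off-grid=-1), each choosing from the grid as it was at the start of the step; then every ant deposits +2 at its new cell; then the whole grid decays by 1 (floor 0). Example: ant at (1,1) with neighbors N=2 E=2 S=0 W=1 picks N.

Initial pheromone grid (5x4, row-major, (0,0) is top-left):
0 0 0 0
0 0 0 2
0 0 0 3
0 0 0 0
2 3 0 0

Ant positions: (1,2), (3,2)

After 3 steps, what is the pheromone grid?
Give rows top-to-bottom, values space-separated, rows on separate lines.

After step 1: ants at (1,3),(2,2)
  0 0 0 0
  0 0 0 3
  0 0 1 2
  0 0 0 0
  1 2 0 0
After step 2: ants at (2,3),(2,3)
  0 0 0 0
  0 0 0 2
  0 0 0 5
  0 0 0 0
  0 1 0 0
After step 3: ants at (1,3),(1,3)
  0 0 0 0
  0 0 0 5
  0 0 0 4
  0 0 0 0
  0 0 0 0

0 0 0 0
0 0 0 5
0 0 0 4
0 0 0 0
0 0 0 0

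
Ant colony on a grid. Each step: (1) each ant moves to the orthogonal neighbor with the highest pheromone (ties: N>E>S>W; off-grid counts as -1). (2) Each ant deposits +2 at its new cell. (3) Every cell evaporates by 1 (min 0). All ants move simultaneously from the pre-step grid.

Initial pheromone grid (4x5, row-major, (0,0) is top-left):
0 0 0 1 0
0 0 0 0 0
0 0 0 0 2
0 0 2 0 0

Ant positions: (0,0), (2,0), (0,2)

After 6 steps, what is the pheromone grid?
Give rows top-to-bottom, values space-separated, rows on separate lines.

After step 1: ants at (0,1),(1,0),(0,3)
  0 1 0 2 0
  1 0 0 0 0
  0 0 0 0 1
  0 0 1 0 0
After step 2: ants at (0,2),(0,0),(0,4)
  1 0 1 1 1
  0 0 0 0 0
  0 0 0 0 0
  0 0 0 0 0
After step 3: ants at (0,3),(0,1),(0,3)
  0 1 0 4 0
  0 0 0 0 0
  0 0 0 0 0
  0 0 0 0 0
After step 4: ants at (0,4),(0,2),(0,4)
  0 0 1 3 3
  0 0 0 0 0
  0 0 0 0 0
  0 0 0 0 0
After step 5: ants at (0,3),(0,3),(0,3)
  0 0 0 8 2
  0 0 0 0 0
  0 0 0 0 0
  0 0 0 0 0
After step 6: ants at (0,4),(0,4),(0,4)
  0 0 0 7 7
  0 0 0 0 0
  0 0 0 0 0
  0 0 0 0 0

0 0 0 7 7
0 0 0 0 0
0 0 0 0 0
0 0 0 0 0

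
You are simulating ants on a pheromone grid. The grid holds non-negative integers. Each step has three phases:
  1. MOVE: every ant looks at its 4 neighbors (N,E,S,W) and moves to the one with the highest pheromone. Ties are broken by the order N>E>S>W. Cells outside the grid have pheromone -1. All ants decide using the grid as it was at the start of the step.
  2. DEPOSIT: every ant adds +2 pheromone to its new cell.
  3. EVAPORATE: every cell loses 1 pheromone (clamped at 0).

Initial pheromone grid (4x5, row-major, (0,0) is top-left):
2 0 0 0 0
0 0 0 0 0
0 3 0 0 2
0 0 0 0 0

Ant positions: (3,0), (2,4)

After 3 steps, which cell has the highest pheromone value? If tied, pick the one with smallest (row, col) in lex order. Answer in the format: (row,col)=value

Step 1: ant0:(3,0)->N->(2,0) | ant1:(2,4)->N->(1,4)
  grid max=2 at (2,1)
Step 2: ant0:(2,0)->E->(2,1) | ant1:(1,4)->S->(2,4)
  grid max=3 at (2,1)
Step 3: ant0:(2,1)->N->(1,1) | ant1:(2,4)->N->(1,4)
  grid max=2 at (2,1)
Final grid:
  0 0 0 0 0
  0 1 0 0 1
  0 2 0 0 1
  0 0 0 0 0
Max pheromone 2 at (2,1)

Answer: (2,1)=2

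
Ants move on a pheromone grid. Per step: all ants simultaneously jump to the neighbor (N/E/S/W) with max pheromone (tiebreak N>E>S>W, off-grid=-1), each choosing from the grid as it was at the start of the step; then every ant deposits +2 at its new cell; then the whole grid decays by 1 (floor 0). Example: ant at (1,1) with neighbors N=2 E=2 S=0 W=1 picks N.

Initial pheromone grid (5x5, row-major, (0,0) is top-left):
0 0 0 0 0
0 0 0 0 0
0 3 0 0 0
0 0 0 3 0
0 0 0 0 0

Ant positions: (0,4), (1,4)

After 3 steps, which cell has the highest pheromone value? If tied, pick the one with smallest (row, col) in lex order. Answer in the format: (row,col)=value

Answer: (0,4)=3

Derivation:
Step 1: ant0:(0,4)->S->(1,4) | ant1:(1,4)->N->(0,4)
  grid max=2 at (2,1)
Step 2: ant0:(1,4)->N->(0,4) | ant1:(0,4)->S->(1,4)
  grid max=2 at (0,4)
Step 3: ant0:(0,4)->S->(1,4) | ant1:(1,4)->N->(0,4)
  grid max=3 at (0,4)
Final grid:
  0 0 0 0 3
  0 0 0 0 3
  0 0 0 0 0
  0 0 0 0 0
  0 0 0 0 0
Max pheromone 3 at (0,4)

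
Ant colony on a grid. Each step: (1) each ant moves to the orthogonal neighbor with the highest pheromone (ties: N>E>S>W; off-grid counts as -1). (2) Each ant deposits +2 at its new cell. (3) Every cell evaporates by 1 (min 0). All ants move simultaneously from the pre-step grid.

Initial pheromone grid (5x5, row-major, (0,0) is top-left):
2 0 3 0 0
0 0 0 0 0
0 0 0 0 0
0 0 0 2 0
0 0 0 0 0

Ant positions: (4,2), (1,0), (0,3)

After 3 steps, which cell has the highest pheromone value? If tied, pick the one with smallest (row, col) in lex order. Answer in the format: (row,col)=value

Step 1: ant0:(4,2)->N->(3,2) | ant1:(1,0)->N->(0,0) | ant2:(0,3)->W->(0,2)
  grid max=4 at (0,2)
Step 2: ant0:(3,2)->E->(3,3) | ant1:(0,0)->E->(0,1) | ant2:(0,2)->E->(0,3)
  grid max=3 at (0,2)
Step 3: ant0:(3,3)->N->(2,3) | ant1:(0,1)->E->(0,2) | ant2:(0,3)->W->(0,2)
  grid max=6 at (0,2)
Final grid:
  1 0 6 0 0
  0 0 0 0 0
  0 0 0 1 0
  0 0 0 1 0
  0 0 0 0 0
Max pheromone 6 at (0,2)

Answer: (0,2)=6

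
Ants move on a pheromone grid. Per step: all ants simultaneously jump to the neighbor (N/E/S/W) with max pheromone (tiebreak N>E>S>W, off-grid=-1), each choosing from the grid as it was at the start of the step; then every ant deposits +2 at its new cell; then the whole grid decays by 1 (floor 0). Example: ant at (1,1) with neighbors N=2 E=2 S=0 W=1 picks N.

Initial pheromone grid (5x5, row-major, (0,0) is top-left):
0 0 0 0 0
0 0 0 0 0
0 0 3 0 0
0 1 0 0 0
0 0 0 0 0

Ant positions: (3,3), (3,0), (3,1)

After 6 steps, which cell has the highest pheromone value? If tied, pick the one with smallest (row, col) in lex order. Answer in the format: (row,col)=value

Answer: (2,2)=13

Derivation:
Step 1: ant0:(3,3)->N->(2,3) | ant1:(3,0)->E->(3,1) | ant2:(3,1)->N->(2,1)
  grid max=2 at (2,2)
Step 2: ant0:(2,3)->W->(2,2) | ant1:(3,1)->N->(2,1) | ant2:(2,1)->E->(2,2)
  grid max=5 at (2,2)
Step 3: ant0:(2,2)->W->(2,1) | ant1:(2,1)->E->(2,2) | ant2:(2,2)->W->(2,1)
  grid max=6 at (2,2)
Step 4: ant0:(2,1)->E->(2,2) | ant1:(2,2)->W->(2,1) | ant2:(2,1)->E->(2,2)
  grid max=9 at (2,2)
Step 5: ant0:(2,2)->W->(2,1) | ant1:(2,1)->E->(2,2) | ant2:(2,2)->W->(2,1)
  grid max=10 at (2,2)
Step 6: ant0:(2,1)->E->(2,2) | ant1:(2,2)->W->(2,1) | ant2:(2,1)->E->(2,2)
  grid max=13 at (2,2)
Final grid:
  0 0 0 0 0
  0 0 0 0 0
  0 10 13 0 0
  0 0 0 0 0
  0 0 0 0 0
Max pheromone 13 at (2,2)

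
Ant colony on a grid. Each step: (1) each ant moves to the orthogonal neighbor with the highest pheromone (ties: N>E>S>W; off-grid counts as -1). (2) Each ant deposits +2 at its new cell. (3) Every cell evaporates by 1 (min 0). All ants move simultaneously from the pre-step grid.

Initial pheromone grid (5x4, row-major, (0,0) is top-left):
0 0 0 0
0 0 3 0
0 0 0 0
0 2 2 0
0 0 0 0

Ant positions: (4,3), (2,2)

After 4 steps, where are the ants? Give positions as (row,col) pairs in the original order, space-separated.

Step 1: ant0:(4,3)->N->(3,3) | ant1:(2,2)->N->(1,2)
  grid max=4 at (1,2)
Step 2: ant0:(3,3)->W->(3,2) | ant1:(1,2)->N->(0,2)
  grid max=3 at (1,2)
Step 3: ant0:(3,2)->N->(2,2) | ant1:(0,2)->S->(1,2)
  grid max=4 at (1,2)
Step 4: ant0:(2,2)->N->(1,2) | ant1:(1,2)->S->(2,2)
  grid max=5 at (1,2)

(1,2) (2,2)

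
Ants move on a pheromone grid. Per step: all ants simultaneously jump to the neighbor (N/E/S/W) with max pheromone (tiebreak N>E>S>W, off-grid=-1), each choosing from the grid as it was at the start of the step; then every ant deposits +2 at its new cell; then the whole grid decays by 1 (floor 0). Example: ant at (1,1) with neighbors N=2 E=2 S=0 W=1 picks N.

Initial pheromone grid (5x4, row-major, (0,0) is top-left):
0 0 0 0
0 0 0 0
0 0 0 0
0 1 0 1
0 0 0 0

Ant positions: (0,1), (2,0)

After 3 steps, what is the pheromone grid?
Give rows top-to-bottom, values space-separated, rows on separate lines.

After step 1: ants at (0,2),(1,0)
  0 0 1 0
  1 0 0 0
  0 0 0 0
  0 0 0 0
  0 0 0 0
After step 2: ants at (0,3),(0,0)
  1 0 0 1
  0 0 0 0
  0 0 0 0
  0 0 0 0
  0 0 0 0
After step 3: ants at (1,3),(0,1)
  0 1 0 0
  0 0 0 1
  0 0 0 0
  0 0 0 0
  0 0 0 0

0 1 0 0
0 0 0 1
0 0 0 0
0 0 0 0
0 0 0 0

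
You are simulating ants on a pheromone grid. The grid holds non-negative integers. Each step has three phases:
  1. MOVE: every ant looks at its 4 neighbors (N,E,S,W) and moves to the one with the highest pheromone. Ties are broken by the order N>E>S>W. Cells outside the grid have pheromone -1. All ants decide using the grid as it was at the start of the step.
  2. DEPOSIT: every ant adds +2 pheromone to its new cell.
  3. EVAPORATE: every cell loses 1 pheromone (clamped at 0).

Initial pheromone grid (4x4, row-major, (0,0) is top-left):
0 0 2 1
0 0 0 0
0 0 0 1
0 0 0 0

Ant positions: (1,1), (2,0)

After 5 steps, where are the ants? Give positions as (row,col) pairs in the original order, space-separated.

Step 1: ant0:(1,1)->N->(0,1) | ant1:(2,0)->N->(1,0)
  grid max=1 at (0,1)
Step 2: ant0:(0,1)->E->(0,2) | ant1:(1,0)->N->(0,0)
  grid max=2 at (0,2)
Step 3: ant0:(0,2)->E->(0,3) | ant1:(0,0)->E->(0,1)
  grid max=1 at (0,1)
Step 4: ant0:(0,3)->W->(0,2) | ant1:(0,1)->E->(0,2)
  grid max=4 at (0,2)
Step 5: ant0:(0,2)->E->(0,3) | ant1:(0,2)->E->(0,3)
  grid max=3 at (0,2)

(0,3) (0,3)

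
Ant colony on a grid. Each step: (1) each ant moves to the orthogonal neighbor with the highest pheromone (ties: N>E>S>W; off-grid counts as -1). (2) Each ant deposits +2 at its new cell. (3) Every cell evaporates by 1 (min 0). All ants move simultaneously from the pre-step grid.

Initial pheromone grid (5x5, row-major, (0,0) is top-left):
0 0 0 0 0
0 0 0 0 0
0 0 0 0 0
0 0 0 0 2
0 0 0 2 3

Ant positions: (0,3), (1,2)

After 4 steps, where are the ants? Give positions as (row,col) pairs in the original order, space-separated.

Step 1: ant0:(0,3)->E->(0,4) | ant1:(1,2)->N->(0,2)
  grid max=2 at (4,4)
Step 2: ant0:(0,4)->S->(1,4) | ant1:(0,2)->E->(0,3)
  grid max=1 at (0,3)
Step 3: ant0:(1,4)->N->(0,4) | ant1:(0,3)->E->(0,4)
  grid max=3 at (0,4)
Step 4: ant0:(0,4)->S->(1,4) | ant1:(0,4)->S->(1,4)
  grid max=3 at (1,4)

(1,4) (1,4)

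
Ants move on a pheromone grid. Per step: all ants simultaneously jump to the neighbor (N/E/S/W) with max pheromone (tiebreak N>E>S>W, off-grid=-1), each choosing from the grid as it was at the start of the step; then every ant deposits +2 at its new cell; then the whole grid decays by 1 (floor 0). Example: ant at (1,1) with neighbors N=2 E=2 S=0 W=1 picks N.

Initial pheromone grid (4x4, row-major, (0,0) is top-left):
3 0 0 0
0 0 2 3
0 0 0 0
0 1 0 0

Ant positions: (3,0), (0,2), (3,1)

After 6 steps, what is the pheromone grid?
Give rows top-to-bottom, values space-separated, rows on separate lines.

After step 1: ants at (3,1),(1,2),(2,1)
  2 0 0 0
  0 0 3 2
  0 1 0 0
  0 2 0 0
After step 2: ants at (2,1),(1,3),(3,1)
  1 0 0 0
  0 0 2 3
  0 2 0 0
  0 3 0 0
After step 3: ants at (3,1),(1,2),(2,1)
  0 0 0 0
  0 0 3 2
  0 3 0 0
  0 4 0 0
After step 4: ants at (2,1),(1,3),(3,1)
  0 0 0 0
  0 0 2 3
  0 4 0 0
  0 5 0 0
After step 5: ants at (3,1),(1,2),(2,1)
  0 0 0 0
  0 0 3 2
  0 5 0 0
  0 6 0 0
After step 6: ants at (2,1),(1,3),(3,1)
  0 0 0 0
  0 0 2 3
  0 6 0 0
  0 7 0 0

0 0 0 0
0 0 2 3
0 6 0 0
0 7 0 0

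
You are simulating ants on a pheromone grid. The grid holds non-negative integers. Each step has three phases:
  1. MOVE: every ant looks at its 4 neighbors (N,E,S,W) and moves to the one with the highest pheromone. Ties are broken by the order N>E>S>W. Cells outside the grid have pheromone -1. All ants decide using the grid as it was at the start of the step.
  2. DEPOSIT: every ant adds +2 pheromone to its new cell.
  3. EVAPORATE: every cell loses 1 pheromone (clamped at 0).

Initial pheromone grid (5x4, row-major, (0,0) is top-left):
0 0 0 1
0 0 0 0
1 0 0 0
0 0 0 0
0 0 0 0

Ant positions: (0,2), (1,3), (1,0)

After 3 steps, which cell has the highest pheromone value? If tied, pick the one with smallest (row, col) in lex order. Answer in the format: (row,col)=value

Answer: (0,3)=6

Derivation:
Step 1: ant0:(0,2)->E->(0,3) | ant1:(1,3)->N->(0,3) | ant2:(1,0)->S->(2,0)
  grid max=4 at (0,3)
Step 2: ant0:(0,3)->S->(1,3) | ant1:(0,3)->S->(1,3) | ant2:(2,0)->N->(1,0)
  grid max=3 at (0,3)
Step 3: ant0:(1,3)->N->(0,3) | ant1:(1,3)->N->(0,3) | ant2:(1,0)->S->(2,0)
  grid max=6 at (0,3)
Final grid:
  0 0 0 6
  0 0 0 2
  2 0 0 0
  0 0 0 0
  0 0 0 0
Max pheromone 6 at (0,3)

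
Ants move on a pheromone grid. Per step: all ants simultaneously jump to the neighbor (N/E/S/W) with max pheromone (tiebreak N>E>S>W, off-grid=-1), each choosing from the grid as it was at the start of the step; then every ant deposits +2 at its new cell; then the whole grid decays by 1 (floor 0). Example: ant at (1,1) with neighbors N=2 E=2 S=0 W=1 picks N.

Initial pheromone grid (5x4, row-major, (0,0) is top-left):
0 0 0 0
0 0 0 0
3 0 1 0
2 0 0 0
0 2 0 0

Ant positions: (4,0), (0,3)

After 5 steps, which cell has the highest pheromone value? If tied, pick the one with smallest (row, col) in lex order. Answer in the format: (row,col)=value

Answer: (3,0)=3

Derivation:
Step 1: ant0:(4,0)->N->(3,0) | ant1:(0,3)->S->(1,3)
  grid max=3 at (3,0)
Step 2: ant0:(3,0)->N->(2,0) | ant1:(1,3)->N->(0,3)
  grid max=3 at (2,0)
Step 3: ant0:(2,0)->S->(3,0) | ant1:(0,3)->S->(1,3)
  grid max=3 at (3,0)
Step 4: ant0:(3,0)->N->(2,0) | ant1:(1,3)->N->(0,3)
  grid max=3 at (2,0)
Step 5: ant0:(2,0)->S->(3,0) | ant1:(0,3)->S->(1,3)
  grid max=3 at (3,0)
Final grid:
  0 0 0 0
  0 0 0 1
  2 0 0 0
  3 0 0 0
  0 0 0 0
Max pheromone 3 at (3,0)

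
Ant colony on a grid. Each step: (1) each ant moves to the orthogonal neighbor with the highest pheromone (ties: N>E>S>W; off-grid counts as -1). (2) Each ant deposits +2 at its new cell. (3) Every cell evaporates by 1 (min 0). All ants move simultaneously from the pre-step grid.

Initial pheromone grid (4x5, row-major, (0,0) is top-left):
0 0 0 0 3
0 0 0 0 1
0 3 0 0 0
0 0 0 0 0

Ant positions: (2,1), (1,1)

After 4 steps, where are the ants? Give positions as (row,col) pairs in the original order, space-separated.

Step 1: ant0:(2,1)->N->(1,1) | ant1:(1,1)->S->(2,1)
  grid max=4 at (2,1)
Step 2: ant0:(1,1)->S->(2,1) | ant1:(2,1)->N->(1,1)
  grid max=5 at (2,1)
Step 3: ant0:(2,1)->N->(1,1) | ant1:(1,1)->S->(2,1)
  grid max=6 at (2,1)
Step 4: ant0:(1,1)->S->(2,1) | ant1:(2,1)->N->(1,1)
  grid max=7 at (2,1)

(2,1) (1,1)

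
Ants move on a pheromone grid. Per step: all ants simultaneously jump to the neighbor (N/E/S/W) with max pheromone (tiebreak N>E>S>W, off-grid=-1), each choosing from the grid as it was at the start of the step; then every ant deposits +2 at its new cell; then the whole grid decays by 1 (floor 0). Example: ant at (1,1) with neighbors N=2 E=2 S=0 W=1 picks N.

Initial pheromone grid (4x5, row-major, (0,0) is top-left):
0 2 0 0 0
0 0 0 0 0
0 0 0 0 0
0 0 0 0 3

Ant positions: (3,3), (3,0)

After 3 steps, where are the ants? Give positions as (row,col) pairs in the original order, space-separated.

Step 1: ant0:(3,3)->E->(3,4) | ant1:(3,0)->N->(2,0)
  grid max=4 at (3,4)
Step 2: ant0:(3,4)->N->(2,4) | ant1:(2,0)->N->(1,0)
  grid max=3 at (3,4)
Step 3: ant0:(2,4)->S->(3,4) | ant1:(1,0)->N->(0,0)
  grid max=4 at (3,4)

(3,4) (0,0)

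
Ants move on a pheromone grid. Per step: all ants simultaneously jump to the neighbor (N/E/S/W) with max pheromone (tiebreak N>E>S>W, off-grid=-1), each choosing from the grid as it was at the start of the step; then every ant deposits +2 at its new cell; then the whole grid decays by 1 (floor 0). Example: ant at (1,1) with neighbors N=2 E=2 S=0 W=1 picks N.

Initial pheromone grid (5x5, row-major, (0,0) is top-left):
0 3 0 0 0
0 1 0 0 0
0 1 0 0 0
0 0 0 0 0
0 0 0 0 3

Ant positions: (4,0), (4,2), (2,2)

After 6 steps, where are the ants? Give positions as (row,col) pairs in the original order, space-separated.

Step 1: ant0:(4,0)->N->(3,0) | ant1:(4,2)->N->(3,2) | ant2:(2,2)->W->(2,1)
  grid max=2 at (0,1)
Step 2: ant0:(3,0)->N->(2,0) | ant1:(3,2)->N->(2,2) | ant2:(2,1)->N->(1,1)
  grid max=1 at (0,1)
Step 3: ant0:(2,0)->E->(2,1) | ant1:(2,2)->W->(2,1) | ant2:(1,1)->N->(0,1)
  grid max=4 at (2,1)
Step 4: ant0:(2,1)->N->(1,1) | ant1:(2,1)->N->(1,1) | ant2:(0,1)->E->(0,2)
  grid max=3 at (1,1)
Step 5: ant0:(1,1)->S->(2,1) | ant1:(1,1)->S->(2,1) | ant2:(0,2)->W->(0,1)
  grid max=6 at (2,1)
Step 6: ant0:(2,1)->N->(1,1) | ant1:(2,1)->N->(1,1) | ant2:(0,1)->S->(1,1)
  grid max=7 at (1,1)

(1,1) (1,1) (1,1)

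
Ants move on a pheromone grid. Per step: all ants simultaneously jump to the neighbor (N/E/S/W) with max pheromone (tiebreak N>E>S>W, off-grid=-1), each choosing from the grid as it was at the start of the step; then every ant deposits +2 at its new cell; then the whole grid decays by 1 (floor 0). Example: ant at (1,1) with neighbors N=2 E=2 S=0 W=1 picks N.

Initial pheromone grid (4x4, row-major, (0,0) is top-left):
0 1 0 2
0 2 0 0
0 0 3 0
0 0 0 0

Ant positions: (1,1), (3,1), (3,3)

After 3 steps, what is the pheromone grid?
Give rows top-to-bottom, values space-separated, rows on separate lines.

After step 1: ants at (0,1),(2,1),(2,3)
  0 2 0 1
  0 1 0 0
  0 1 2 1
  0 0 0 0
After step 2: ants at (1,1),(2,2),(2,2)
  0 1 0 0
  0 2 0 0
  0 0 5 0
  0 0 0 0
After step 3: ants at (0,1),(1,2),(1,2)
  0 2 0 0
  0 1 3 0
  0 0 4 0
  0 0 0 0

0 2 0 0
0 1 3 0
0 0 4 0
0 0 0 0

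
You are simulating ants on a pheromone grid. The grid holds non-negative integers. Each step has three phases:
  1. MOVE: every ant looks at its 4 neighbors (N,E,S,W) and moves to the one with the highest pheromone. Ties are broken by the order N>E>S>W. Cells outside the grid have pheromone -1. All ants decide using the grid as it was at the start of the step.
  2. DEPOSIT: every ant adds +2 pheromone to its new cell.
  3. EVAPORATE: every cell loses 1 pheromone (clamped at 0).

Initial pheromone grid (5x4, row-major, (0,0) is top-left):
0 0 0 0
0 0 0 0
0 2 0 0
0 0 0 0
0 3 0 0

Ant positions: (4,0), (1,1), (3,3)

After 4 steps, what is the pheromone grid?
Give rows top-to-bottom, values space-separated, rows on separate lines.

After step 1: ants at (4,1),(2,1),(2,3)
  0 0 0 0
  0 0 0 0
  0 3 0 1
  0 0 0 0
  0 4 0 0
After step 2: ants at (3,1),(1,1),(1,3)
  0 0 0 0
  0 1 0 1
  0 2 0 0
  0 1 0 0
  0 3 0 0
After step 3: ants at (4,1),(2,1),(0,3)
  0 0 0 1
  0 0 0 0
  0 3 0 0
  0 0 0 0
  0 4 0 0
After step 4: ants at (3,1),(1,1),(1,3)
  0 0 0 0
  0 1 0 1
  0 2 0 0
  0 1 0 0
  0 3 0 0

0 0 0 0
0 1 0 1
0 2 0 0
0 1 0 0
0 3 0 0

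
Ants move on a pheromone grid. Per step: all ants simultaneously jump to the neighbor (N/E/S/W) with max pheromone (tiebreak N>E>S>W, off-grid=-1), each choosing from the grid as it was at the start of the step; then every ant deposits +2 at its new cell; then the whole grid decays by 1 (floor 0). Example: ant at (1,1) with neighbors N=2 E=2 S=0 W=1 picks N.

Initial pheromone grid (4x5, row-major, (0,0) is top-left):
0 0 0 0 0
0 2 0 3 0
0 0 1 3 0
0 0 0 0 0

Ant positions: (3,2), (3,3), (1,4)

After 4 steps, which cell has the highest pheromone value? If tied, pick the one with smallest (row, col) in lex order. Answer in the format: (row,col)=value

Answer: (2,3)=11

Derivation:
Step 1: ant0:(3,2)->N->(2,2) | ant1:(3,3)->N->(2,3) | ant2:(1,4)->W->(1,3)
  grid max=4 at (1,3)
Step 2: ant0:(2,2)->E->(2,3) | ant1:(2,3)->N->(1,3) | ant2:(1,3)->S->(2,3)
  grid max=7 at (2,3)
Step 3: ant0:(2,3)->N->(1,3) | ant1:(1,3)->S->(2,3) | ant2:(2,3)->N->(1,3)
  grid max=8 at (1,3)
Step 4: ant0:(1,3)->S->(2,3) | ant1:(2,3)->N->(1,3) | ant2:(1,3)->S->(2,3)
  grid max=11 at (2,3)
Final grid:
  0 0 0 0 0
  0 0 0 9 0
  0 0 0 11 0
  0 0 0 0 0
Max pheromone 11 at (2,3)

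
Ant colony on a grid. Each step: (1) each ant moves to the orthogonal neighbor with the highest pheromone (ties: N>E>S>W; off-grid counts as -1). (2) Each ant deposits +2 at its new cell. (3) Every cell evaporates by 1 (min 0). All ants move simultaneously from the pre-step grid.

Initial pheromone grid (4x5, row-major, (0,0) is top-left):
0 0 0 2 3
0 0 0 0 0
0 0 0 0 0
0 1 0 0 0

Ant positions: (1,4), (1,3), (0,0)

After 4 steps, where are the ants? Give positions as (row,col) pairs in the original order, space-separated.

Step 1: ant0:(1,4)->N->(0,4) | ant1:(1,3)->N->(0,3) | ant2:(0,0)->E->(0,1)
  grid max=4 at (0,4)
Step 2: ant0:(0,4)->W->(0,3) | ant1:(0,3)->E->(0,4) | ant2:(0,1)->E->(0,2)
  grid max=5 at (0,4)
Step 3: ant0:(0,3)->E->(0,4) | ant1:(0,4)->W->(0,3) | ant2:(0,2)->E->(0,3)
  grid max=7 at (0,3)
Step 4: ant0:(0,4)->W->(0,3) | ant1:(0,3)->E->(0,4) | ant2:(0,3)->E->(0,4)
  grid max=9 at (0,4)

(0,3) (0,4) (0,4)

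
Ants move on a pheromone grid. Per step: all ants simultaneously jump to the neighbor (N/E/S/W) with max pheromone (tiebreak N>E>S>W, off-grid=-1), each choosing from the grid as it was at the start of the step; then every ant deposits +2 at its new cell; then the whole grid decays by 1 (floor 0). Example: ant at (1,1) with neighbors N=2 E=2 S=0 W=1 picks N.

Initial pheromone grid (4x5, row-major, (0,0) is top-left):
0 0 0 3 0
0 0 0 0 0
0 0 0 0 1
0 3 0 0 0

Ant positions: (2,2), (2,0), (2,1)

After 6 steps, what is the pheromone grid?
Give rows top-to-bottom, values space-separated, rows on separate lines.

After step 1: ants at (1,2),(1,0),(3,1)
  0 0 0 2 0
  1 0 1 0 0
  0 0 0 0 0
  0 4 0 0 0
After step 2: ants at (0,2),(0,0),(2,1)
  1 0 1 1 0
  0 0 0 0 0
  0 1 0 0 0
  0 3 0 0 0
After step 3: ants at (0,3),(0,1),(3,1)
  0 1 0 2 0
  0 0 0 0 0
  0 0 0 0 0
  0 4 0 0 0
After step 4: ants at (0,4),(0,2),(2,1)
  0 0 1 1 1
  0 0 0 0 0
  0 1 0 0 0
  0 3 0 0 0
After step 5: ants at (0,3),(0,3),(3,1)
  0 0 0 4 0
  0 0 0 0 0
  0 0 0 0 0
  0 4 0 0 0
After step 6: ants at (0,4),(0,4),(2,1)
  0 0 0 3 3
  0 0 0 0 0
  0 1 0 0 0
  0 3 0 0 0

0 0 0 3 3
0 0 0 0 0
0 1 0 0 0
0 3 0 0 0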